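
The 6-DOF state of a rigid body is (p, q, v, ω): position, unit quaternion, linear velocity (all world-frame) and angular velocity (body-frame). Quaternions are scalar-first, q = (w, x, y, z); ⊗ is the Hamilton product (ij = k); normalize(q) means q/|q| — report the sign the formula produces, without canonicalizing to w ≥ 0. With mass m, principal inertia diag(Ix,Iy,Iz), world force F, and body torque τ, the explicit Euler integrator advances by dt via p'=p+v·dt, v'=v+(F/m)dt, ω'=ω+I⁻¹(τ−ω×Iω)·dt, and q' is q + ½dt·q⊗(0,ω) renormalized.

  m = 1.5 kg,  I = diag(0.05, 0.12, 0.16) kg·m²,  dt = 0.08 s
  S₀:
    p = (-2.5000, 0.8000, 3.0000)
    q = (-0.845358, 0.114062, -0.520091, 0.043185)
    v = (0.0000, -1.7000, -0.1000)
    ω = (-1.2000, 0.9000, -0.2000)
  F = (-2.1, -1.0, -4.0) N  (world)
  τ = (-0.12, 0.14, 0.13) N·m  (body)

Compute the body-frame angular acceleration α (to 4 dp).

ω×(Iω) gyroscopic = (-0.0072, -0.0264, -0.0756)
α = I⁻¹(τ − ω×Iω) = (-2.2560, 1.3867, 1.2850)

α = (-2.2560, 1.3867, 1.2850)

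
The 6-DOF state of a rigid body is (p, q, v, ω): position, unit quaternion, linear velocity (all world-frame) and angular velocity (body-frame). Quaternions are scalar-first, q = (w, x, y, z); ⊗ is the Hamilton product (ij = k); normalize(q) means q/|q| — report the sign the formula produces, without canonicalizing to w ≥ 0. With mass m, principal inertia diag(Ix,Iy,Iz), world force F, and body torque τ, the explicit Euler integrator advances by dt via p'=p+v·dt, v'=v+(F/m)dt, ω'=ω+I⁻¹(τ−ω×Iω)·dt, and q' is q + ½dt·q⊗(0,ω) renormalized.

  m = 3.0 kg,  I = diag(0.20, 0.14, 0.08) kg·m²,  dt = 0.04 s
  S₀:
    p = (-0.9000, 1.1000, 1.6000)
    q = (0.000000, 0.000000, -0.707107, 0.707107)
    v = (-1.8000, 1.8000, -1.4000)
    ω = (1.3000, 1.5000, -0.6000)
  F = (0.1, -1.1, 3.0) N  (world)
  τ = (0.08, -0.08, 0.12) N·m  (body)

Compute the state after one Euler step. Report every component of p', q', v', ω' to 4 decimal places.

(τ − ω×Iω)/I = (0.1300, 0.0971, 2.9625)
ω' = ω + α·dt = (1.3052, 1.5039, -0.4815)
2q̇ = q⊗(0,ω) = (1.4849247, -0.6363963, 0.9192391, 0.9192391)
updated quaternion q' = (0.0297, -0.0127, -0.6881, 0.7249)
a = F/m = (0.0333, -0.3667, 1.0000)
p + v·dt = (-0.9720, 1.1720, 1.5440)
v' = v + a·dt = (-1.7987, 1.7853, -1.3600)

p' = (-0.9720, 1.1720, 1.5440)
q' = (0.0297, -0.0127, -0.6881, 0.7249)
v' = (-1.7987, 1.7853, -1.3600)
ω' = (1.3052, 1.5039, -0.4815)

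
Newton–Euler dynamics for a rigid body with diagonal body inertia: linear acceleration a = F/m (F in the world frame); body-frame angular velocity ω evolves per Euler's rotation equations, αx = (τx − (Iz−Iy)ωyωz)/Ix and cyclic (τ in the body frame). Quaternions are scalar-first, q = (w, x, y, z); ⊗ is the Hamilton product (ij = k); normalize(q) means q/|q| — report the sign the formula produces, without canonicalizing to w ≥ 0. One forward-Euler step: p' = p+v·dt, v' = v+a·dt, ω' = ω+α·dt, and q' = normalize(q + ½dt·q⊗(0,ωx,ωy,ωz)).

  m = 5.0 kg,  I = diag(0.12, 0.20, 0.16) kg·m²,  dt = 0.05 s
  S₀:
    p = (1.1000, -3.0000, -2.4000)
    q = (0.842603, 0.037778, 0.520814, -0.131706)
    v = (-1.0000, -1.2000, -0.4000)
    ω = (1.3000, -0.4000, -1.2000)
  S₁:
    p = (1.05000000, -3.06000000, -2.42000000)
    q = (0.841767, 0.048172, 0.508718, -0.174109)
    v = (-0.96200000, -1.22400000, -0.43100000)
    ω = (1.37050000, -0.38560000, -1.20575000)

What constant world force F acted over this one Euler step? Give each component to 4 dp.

F = (3.8000, -2.4000, -3.1000)

velocity change Δv = (0.03800000, -0.02400000, -0.03100000)
m·(v₁−v₀)/dt = (3.8000, -2.4000, -3.1000)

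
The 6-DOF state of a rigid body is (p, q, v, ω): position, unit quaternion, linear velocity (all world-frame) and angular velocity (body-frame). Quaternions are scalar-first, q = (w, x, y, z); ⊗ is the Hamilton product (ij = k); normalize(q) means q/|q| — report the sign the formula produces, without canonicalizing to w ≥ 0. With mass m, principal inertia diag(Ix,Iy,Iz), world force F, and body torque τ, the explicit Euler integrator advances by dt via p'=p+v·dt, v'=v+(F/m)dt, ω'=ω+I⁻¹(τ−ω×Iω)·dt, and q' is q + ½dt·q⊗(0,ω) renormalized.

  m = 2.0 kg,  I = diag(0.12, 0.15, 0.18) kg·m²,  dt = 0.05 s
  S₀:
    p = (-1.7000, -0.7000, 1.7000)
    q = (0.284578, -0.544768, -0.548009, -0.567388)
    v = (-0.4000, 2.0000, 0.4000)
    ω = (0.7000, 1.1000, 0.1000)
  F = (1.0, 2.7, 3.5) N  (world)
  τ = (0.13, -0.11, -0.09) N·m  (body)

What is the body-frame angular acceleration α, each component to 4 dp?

ω×(Iω) gyroscopic = (0.0033, -0.0042, 0.0231)
(τ − ω×Iω)/I = (1.0558, -0.7053, -0.6283)

α = (1.0558, -0.7053, -0.6283)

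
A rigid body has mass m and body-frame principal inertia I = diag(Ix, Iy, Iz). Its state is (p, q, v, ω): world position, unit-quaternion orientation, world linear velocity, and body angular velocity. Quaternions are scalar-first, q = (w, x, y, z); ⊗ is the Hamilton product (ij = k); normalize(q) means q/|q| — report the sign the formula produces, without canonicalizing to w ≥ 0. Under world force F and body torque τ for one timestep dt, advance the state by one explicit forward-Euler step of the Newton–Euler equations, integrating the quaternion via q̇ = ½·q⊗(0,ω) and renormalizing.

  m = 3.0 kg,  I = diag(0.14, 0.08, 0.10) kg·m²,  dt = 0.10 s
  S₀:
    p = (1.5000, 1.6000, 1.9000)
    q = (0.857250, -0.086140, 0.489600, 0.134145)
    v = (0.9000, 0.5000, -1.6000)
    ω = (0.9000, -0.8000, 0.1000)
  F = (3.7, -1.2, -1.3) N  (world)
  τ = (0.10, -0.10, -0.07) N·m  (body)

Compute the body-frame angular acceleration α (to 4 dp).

α = (0.7257, -1.2950, -1.1320)

ω×(Iω) gyroscopic = (-0.0016, 0.0036, 0.0432)
angular accel α = (0.7257, -1.2950, -1.1320)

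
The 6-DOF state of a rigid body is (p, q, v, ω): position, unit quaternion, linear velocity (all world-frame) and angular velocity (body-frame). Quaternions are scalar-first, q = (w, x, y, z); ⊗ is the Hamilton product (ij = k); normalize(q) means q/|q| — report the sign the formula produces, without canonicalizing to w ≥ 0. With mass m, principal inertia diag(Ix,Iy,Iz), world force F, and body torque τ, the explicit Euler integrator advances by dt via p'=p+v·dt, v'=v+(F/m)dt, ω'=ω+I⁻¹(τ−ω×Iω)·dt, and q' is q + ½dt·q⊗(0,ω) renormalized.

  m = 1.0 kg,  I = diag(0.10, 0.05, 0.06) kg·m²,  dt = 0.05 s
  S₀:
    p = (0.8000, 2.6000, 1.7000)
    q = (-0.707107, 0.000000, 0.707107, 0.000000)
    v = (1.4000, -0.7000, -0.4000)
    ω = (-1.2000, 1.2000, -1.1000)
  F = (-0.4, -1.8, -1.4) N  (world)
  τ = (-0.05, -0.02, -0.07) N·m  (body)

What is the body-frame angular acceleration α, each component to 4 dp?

α = (-0.3680, -1.4560, -2.3667)

gyro term ω×Iω = (-0.0132, 0.0528, 0.0720)
α = I⁻¹(τ − ω×Iω) = (-0.3680, -1.4560, -2.3667)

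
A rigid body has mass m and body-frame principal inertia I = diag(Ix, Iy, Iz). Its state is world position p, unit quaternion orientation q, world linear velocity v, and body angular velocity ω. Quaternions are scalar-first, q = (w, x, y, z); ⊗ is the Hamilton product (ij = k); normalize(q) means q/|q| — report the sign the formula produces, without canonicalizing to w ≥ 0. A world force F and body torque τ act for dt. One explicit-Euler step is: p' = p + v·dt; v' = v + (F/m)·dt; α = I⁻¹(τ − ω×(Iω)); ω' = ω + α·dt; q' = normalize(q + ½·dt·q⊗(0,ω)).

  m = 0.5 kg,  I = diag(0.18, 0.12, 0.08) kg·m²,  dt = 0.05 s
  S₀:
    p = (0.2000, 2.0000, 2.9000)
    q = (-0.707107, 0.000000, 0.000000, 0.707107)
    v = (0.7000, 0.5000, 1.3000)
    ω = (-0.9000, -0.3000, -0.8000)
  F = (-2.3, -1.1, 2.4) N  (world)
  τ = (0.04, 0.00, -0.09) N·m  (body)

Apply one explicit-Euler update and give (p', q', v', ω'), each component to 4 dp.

a = F/m = (-4.6000, -2.2000, 4.8000)
new position p' = (0.2350, 2.0250, 2.9650)
v + (F/m)dt = (0.4700, 0.3900, 1.5400)
angular accel α = (0.2756, -0.6000, -0.9225)
new body rate ω' = (-0.8862, -0.3300, -0.8461)
Hamilton product q⊗(0,ω) = (0.5656856, 0.8485284, -0.4242642, 0.5656856)
q' = normalize(q + ½dt·q⊗(0,ω)) = (-0.6926, 0.0212, -0.0106, 0.7209)

p' = (0.2350, 2.0250, 2.9650)
q' = (-0.6926, 0.0212, -0.0106, 0.7209)
v' = (0.4700, 0.3900, 1.5400)
ω' = (-0.8862, -0.3300, -0.8461)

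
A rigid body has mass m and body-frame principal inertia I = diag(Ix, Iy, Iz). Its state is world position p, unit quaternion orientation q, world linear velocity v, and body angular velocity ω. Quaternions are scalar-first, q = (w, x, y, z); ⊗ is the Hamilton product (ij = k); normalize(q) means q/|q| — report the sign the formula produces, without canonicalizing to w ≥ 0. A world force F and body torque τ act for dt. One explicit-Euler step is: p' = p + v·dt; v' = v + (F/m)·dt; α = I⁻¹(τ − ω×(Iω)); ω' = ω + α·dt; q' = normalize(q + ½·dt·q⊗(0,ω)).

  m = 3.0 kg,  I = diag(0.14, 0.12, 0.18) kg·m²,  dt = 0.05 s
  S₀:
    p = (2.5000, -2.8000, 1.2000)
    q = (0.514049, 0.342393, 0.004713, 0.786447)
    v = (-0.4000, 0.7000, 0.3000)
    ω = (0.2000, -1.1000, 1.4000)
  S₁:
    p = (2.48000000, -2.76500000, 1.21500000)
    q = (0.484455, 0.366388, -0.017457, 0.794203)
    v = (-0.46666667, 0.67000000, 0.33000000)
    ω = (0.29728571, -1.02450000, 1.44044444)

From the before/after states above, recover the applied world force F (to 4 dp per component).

velocity change Δv = (-0.06666667, -0.03000000, 0.03000000)
F = m·Δv/dt = (-4.0000, -1.8000, 1.8000)

F = (-4.0000, -1.8000, 1.8000)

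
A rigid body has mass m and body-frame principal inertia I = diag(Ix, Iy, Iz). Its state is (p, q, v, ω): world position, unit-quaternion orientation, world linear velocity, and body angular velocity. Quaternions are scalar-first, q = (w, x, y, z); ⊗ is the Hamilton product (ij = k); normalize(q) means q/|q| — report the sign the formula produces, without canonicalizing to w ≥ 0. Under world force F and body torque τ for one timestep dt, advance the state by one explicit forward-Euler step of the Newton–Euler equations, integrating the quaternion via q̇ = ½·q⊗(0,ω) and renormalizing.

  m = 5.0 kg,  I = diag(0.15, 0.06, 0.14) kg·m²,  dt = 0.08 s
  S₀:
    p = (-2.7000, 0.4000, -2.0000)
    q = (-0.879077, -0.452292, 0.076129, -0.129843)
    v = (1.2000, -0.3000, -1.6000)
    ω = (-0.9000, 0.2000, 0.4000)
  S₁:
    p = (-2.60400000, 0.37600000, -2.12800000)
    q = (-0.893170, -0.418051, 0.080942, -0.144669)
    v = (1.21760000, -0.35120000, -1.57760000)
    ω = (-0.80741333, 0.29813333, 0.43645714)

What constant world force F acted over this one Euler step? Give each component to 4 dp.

F = (1.1000, -3.2000, 1.4000)

Δv = v₁−v₀ = (0.01760000, -0.05120000, 0.02240000)
m·(v₁−v₀)/dt = (1.1000, -3.2000, 1.4000)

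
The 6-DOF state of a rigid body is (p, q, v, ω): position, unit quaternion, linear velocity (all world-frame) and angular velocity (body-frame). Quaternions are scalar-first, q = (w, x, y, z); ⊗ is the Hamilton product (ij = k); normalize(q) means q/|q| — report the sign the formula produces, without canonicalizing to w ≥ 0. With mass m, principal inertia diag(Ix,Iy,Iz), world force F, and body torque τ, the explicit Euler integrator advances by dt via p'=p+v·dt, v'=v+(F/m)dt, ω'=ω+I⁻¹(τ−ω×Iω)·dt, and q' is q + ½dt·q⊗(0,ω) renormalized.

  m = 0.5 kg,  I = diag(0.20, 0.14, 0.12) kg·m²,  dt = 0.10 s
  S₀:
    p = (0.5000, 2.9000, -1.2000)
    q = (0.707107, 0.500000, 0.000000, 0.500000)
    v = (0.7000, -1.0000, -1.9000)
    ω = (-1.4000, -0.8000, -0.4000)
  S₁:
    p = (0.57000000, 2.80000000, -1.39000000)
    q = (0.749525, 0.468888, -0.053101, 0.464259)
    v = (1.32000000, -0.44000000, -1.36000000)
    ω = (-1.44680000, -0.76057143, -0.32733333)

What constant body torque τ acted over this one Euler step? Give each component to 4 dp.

rate change Δω = (-0.04680000, 0.03942857, 0.07266667)
I·α + gyro = (-0.1000, 0.1000, 0.0200)

τ = (-0.1000, 0.1000, 0.0200)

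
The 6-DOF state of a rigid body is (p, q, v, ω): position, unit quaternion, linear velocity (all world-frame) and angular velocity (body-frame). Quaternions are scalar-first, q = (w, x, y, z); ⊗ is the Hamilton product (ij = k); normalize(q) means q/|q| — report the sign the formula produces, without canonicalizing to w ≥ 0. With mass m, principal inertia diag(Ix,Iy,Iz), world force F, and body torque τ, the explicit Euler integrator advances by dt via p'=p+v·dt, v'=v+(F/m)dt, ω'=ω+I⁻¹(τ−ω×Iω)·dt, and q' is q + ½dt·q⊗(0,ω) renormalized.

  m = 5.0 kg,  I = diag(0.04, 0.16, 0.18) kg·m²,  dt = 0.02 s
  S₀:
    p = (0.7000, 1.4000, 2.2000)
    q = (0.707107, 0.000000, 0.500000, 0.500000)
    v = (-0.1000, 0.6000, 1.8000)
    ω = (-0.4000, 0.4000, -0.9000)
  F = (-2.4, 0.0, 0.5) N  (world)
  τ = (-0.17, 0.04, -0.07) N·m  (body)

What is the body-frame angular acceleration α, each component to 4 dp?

gyro term ω×Iω = (-0.0072, -0.0504, -0.0192)
α = I⁻¹(τ − ω×Iω) = (-4.0700, 0.5650, -0.2822)

α = (-4.0700, 0.5650, -0.2822)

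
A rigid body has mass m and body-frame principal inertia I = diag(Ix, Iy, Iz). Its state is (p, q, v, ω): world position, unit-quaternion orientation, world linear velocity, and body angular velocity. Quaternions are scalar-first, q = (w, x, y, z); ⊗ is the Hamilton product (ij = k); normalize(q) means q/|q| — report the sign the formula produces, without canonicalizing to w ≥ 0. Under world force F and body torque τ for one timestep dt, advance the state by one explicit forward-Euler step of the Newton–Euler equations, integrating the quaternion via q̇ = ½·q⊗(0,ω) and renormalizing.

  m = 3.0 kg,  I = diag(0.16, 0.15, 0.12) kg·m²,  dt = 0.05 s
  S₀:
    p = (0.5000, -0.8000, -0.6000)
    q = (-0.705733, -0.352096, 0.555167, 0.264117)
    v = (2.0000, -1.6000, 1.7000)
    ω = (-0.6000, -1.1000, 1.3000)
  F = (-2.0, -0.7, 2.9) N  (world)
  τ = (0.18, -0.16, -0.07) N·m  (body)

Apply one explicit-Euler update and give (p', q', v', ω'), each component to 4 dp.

p + v·dt = (0.6000, -0.8800, -0.5150)
v' = v + a·dt = (1.9667, -1.6117, 1.7483)
angular accel α = (0.8569, -0.8587, -0.5283)
ω' = ω + α·dt = (-0.5572, -1.1429, 1.2736)
2q̇ = q⊗(0,ω) = (0.0560740, 1.4356856, 1.0755609, -0.1970471)
q + ½dt·q⊗(0,ω), renormalized = (-0.7036, -0.3159, 0.5815, 0.2589)

p' = (0.6000, -0.8800, -0.5150)
q' = (-0.7036, -0.3159, 0.5815, 0.2589)
v' = (1.9667, -1.6117, 1.7483)
ω' = (-0.5572, -1.1429, 1.2736)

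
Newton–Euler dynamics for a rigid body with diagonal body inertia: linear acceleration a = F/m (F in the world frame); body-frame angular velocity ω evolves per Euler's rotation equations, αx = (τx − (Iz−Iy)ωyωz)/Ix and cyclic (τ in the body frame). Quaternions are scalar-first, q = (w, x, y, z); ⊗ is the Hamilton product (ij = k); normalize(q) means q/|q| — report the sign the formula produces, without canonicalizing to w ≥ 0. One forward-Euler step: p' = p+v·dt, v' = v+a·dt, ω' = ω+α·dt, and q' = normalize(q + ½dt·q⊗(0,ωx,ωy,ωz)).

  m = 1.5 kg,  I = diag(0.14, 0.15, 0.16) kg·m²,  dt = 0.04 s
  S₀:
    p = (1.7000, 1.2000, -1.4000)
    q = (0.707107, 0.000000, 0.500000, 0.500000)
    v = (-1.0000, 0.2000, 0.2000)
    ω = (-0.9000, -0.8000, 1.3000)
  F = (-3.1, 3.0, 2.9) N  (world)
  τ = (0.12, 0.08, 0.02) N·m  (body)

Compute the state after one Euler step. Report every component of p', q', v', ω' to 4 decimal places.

p' = (1.6600, 1.2080, -1.3920)
q' = (0.7017, 0.0083, 0.4794, 0.5271)
v' = (-1.0827, 0.2800, 0.2773)
ω' = (-0.8627, -0.7849, 1.3032)

angular accel α = (0.9314, 0.3773, 0.0800)
new body rate ω' = (-0.8627, -0.7849, 1.3032)
q⊗(0,ω) = (-0.2500000, 0.4136037, -1.0156856, 1.3692391)
updated quaternion q' = (0.7017, 0.0083, 0.4794, 0.5271)
p' = p + v·dt = (1.6600, 1.2080, -1.3920)
v' = v + a·dt = (-1.0827, 0.2800, 0.2773)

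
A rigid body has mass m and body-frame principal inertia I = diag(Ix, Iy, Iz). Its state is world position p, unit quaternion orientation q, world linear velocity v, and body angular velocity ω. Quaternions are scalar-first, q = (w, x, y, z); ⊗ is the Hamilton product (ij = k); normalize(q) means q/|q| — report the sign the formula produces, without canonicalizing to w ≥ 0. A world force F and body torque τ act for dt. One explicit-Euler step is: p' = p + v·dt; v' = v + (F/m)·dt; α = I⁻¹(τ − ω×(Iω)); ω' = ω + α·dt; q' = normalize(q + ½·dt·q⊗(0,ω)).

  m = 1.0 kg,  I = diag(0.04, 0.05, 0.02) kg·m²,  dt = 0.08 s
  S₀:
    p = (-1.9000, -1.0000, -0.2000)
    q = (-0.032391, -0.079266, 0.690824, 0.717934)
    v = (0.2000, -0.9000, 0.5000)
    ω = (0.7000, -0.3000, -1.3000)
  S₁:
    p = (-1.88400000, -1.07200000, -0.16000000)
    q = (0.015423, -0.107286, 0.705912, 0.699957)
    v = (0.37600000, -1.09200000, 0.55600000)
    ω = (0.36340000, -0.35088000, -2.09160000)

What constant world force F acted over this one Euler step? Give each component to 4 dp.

Δv = v₁−v₀ = (0.17600000, -0.19200000, 0.05600000)
F = m·Δv/dt = (2.2000, -2.4000, 0.7000)

F = (2.2000, -2.4000, 0.7000)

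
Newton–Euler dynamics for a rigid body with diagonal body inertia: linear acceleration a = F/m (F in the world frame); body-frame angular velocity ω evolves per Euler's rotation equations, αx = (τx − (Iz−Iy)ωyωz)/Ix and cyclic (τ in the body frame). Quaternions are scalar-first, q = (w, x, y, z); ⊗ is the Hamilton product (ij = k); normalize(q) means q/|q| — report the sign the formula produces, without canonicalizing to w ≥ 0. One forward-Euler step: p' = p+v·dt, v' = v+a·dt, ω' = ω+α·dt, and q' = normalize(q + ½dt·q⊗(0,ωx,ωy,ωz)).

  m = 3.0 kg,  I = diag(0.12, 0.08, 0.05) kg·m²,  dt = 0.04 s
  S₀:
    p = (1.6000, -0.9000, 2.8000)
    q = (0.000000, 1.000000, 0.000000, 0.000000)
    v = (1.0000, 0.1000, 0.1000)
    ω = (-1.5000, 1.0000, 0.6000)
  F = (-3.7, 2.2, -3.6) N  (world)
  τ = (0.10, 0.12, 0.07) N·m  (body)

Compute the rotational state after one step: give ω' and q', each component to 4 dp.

ω' = (-1.4607, 1.0915, 0.6080)
q' = (0.0300, 0.9993, -0.0120, 0.0200)

gyro term ω×Iω = (-0.0180, -0.0630, 0.0600)
α = I⁻¹(τ − ω×Iω) = (0.9833, 2.2875, 0.2000)
new body rate ω' = (-1.4607, 1.0915, 0.6080)
Hamilton product q⊗(0,ω) = (1.5000000, 0.0000000, -0.6000000, 1.0000000)
updated quaternion q' = (0.0300, 0.9993, -0.0120, 0.0200)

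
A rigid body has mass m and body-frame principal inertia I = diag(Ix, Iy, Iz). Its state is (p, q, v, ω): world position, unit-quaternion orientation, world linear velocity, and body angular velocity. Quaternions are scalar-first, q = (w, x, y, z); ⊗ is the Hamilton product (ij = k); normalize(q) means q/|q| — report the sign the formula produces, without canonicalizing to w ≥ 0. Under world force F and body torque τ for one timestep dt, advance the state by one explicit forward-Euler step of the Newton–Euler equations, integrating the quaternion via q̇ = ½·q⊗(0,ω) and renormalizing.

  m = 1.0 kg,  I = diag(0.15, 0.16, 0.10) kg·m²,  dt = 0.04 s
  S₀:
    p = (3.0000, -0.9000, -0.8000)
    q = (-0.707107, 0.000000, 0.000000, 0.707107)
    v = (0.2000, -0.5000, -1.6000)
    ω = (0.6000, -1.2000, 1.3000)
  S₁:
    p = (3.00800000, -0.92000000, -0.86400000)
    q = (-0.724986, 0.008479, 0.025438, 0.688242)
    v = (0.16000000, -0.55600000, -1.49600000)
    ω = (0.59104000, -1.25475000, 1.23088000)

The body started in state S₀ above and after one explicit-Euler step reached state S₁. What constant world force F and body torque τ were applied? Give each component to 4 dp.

F = (-1.0000, -1.4000, 2.6000)
τ = (0.0600, -0.1800, -0.1800)

velocity change Δv = (-0.04000000, -0.05600000, 0.10400000)
m·(v₁−v₀)/dt = (-1.0000, -1.4000, 2.6000)
ω₁ − ω₀ = (-0.00896000, -0.05475000, -0.06912000)
I·α + gyro = (0.0600, -0.1800, -0.1800)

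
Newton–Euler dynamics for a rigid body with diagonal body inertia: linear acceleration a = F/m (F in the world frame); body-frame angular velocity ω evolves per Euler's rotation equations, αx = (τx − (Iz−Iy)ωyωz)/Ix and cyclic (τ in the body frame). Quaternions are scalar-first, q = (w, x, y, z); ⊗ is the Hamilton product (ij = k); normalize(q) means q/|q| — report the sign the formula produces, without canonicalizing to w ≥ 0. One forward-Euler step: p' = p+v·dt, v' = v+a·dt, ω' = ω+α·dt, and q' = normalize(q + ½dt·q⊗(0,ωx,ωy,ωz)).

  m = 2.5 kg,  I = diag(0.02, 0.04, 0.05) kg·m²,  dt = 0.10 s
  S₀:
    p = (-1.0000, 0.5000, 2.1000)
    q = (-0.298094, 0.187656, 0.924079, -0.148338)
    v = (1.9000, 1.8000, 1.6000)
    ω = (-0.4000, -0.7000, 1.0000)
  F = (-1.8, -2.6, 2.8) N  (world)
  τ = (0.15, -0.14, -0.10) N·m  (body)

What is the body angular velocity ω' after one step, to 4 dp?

ω' = (0.3850, -1.0800, 0.7888)

precession coupling ω×(Iω) = (-0.0070, 0.0120, 0.0056)
(τ − ω×Iω)/I = (7.8500, -3.8000, -2.1120)
ω' = ω + α·dt = (0.3850, -1.0800, 0.7888)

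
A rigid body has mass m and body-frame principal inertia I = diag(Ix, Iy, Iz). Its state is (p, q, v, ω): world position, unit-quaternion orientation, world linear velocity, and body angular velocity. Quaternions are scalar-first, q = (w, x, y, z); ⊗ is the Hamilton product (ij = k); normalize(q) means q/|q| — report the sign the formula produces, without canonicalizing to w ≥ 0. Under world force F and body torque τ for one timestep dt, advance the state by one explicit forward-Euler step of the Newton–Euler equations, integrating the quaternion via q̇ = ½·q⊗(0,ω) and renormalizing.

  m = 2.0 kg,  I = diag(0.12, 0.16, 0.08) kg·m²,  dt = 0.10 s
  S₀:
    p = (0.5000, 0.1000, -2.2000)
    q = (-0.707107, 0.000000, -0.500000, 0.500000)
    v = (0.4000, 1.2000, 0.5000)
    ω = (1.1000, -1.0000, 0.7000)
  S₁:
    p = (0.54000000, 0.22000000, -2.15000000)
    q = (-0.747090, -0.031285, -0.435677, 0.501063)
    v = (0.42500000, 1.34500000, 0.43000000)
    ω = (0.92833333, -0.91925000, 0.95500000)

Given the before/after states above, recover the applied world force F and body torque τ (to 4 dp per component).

Δω = ω₁−ω₀ = (-0.17166667, 0.08075000, 0.25500000)
applied torque τ = (-0.1500, 0.1600, 0.1600)
velocity change Δv = (0.02500000, 0.14500000, -0.07000000)
F = m·Δv/dt = (0.5000, 2.9000, -1.4000)

F = (0.5000, 2.9000, -1.4000)
τ = (-0.1500, 0.1600, 0.1600)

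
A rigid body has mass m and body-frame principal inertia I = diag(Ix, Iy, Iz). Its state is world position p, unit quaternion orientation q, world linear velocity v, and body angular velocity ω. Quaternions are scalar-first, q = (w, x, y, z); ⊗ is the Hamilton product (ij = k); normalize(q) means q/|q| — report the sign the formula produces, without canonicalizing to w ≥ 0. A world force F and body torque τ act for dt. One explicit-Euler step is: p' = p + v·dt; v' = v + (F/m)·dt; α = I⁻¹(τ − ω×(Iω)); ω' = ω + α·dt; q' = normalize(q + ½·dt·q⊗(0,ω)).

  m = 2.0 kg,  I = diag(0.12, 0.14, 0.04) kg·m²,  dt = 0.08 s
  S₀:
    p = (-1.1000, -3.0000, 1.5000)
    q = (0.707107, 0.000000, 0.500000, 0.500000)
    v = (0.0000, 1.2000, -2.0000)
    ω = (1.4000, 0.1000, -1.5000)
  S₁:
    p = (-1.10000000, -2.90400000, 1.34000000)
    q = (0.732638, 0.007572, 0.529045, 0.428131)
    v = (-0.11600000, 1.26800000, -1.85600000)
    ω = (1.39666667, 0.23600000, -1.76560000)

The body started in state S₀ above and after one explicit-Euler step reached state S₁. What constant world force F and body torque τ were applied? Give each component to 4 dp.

velocity change Δv = (-0.11600000, 0.06800000, 0.14400000)
m·(v₁−v₀)/dt = (-2.9000, 1.7000, 3.6000)
rate change Δω = (-0.00333333, 0.13600000, -0.26560000)
I·α + gyro = (0.0100, 0.0700, -0.1300)

F = (-2.9000, 1.7000, 3.6000)
τ = (0.0100, 0.0700, -0.1300)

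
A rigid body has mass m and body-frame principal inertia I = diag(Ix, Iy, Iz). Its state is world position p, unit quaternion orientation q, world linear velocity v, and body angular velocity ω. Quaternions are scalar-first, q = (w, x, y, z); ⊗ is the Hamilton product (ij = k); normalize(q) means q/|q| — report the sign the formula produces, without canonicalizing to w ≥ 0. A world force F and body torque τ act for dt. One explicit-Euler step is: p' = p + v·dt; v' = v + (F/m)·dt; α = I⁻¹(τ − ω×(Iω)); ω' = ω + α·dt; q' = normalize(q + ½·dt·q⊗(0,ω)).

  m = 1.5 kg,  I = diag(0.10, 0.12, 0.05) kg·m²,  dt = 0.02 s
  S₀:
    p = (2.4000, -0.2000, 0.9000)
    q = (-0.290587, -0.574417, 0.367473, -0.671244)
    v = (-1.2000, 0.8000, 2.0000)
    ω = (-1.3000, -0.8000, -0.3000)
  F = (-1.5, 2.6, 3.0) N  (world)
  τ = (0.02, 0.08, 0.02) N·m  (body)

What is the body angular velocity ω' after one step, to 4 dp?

ω' = (-1.2926, -0.7899, -0.3003)

gyro term ω×Iω = (-0.0168, 0.0195, 0.0208)
α = I⁻¹(τ − ω×Iω) = (0.3680, 0.5042, -0.0160)
ω + α·dt = (-1.2926, -0.7899, -0.3003)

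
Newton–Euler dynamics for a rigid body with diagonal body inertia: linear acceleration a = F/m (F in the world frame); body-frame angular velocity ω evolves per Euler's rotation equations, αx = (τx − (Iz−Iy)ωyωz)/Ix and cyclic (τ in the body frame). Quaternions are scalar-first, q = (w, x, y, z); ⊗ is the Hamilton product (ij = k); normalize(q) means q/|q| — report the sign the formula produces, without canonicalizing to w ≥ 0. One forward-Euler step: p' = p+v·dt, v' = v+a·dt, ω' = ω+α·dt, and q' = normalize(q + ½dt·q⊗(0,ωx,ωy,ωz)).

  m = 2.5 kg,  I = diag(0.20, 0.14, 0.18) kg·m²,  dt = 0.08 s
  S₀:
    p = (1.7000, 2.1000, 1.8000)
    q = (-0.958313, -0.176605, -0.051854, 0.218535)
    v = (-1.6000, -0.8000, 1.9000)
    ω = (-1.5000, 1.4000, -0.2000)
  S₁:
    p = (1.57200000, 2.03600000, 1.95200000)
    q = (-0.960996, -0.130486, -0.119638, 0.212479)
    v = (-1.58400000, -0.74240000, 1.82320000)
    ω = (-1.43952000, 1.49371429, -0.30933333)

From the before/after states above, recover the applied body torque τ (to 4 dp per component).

τ = (0.1400, 0.1700, -0.1200)

Δω = ω₁−ω₀ = (0.06048000, 0.09371429, -0.10933333)
τ = I·(Δω/dt) + ω₀×(Iω₀) = (0.1400, 0.1700, -0.1200)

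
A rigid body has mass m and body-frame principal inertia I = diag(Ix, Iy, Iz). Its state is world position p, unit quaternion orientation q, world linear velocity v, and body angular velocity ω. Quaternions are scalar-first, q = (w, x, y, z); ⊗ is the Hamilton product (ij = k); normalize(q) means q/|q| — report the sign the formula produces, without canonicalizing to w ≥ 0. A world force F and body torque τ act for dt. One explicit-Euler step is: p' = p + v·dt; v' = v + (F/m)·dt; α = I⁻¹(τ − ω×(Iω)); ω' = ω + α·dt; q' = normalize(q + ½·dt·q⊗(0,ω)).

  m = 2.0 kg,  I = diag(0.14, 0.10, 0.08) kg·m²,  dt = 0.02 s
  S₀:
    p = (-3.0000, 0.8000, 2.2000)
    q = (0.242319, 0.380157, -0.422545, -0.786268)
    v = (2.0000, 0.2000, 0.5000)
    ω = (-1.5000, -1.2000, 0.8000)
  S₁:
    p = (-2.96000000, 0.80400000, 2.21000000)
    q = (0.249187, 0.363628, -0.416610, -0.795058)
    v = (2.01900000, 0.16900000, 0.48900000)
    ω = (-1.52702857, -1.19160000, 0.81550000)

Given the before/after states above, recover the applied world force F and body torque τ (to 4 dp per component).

F = (1.9000, -3.1000, -1.1000)
τ = (-0.1700, -0.0300, -0.0100)

rate change Δω = (-0.02702857, 0.00840000, 0.01550000)
τ = I·(Δω/dt) + ω₀×(Iω₀) = (-0.1700, -0.0300, -0.0100)
Δv = v₁−v₀ = (0.01900000, -0.03100000, -0.01100000)
applied force F = (1.9000, -3.1000, -1.1000)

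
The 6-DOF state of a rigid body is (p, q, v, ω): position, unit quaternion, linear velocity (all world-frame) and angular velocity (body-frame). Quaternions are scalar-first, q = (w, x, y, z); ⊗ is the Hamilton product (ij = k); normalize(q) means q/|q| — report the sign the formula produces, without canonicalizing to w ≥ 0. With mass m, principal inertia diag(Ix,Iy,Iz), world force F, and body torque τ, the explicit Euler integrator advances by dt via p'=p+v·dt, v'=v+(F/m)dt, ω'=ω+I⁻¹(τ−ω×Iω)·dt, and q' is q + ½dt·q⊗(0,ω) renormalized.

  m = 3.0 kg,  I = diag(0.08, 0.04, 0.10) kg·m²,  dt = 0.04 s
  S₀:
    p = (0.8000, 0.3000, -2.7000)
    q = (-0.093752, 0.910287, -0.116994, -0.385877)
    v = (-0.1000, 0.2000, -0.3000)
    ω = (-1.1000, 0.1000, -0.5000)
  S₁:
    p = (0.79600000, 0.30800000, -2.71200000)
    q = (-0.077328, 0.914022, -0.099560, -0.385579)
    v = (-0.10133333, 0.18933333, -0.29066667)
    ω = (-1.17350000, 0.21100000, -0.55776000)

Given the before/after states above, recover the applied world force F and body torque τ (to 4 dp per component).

F = (-0.1000, -0.8000, 0.7000)
τ = (-0.1500, 0.1000, -0.1400)

v₁ − v₀ = (-0.00133333, -0.01066667, 0.00933333)
m·(v₁−v₀)/dt = (-0.1000, -0.8000, 0.7000)
Δω = ω₁−ω₀ = (-0.07350000, 0.11100000, -0.05776000)
ω₀×(Iω₀) = (-0.0030, -0.0110, 0.0044)
I·α + gyro = (-0.1500, 0.1000, -0.1400)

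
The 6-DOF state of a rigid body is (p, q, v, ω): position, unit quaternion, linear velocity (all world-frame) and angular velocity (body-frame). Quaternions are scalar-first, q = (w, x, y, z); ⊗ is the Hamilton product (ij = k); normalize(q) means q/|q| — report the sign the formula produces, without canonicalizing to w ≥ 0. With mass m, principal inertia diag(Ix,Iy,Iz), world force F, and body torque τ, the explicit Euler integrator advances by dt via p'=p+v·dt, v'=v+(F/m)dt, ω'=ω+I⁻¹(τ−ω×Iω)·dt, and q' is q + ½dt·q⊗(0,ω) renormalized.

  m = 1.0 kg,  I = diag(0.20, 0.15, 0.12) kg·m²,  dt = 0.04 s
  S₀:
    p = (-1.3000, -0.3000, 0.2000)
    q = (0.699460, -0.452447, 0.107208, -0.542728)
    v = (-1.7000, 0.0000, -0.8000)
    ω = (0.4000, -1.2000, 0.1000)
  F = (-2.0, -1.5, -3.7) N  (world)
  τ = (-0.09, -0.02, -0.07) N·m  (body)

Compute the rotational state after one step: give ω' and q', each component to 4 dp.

gyro term ω×Iω = (0.0036, 0.0032, 0.0240)
α = I⁻¹(τ − ω×Iω) = (-0.4680, -0.1547, -0.7833)
ω' = ω + α·dt = (0.3813, -1.2062, 0.0687)
q⊗(0,ω) = (0.3639012, -0.3607688, -1.0111985, 0.5699992)
q + ½dt·q⊗(0,ω), renormalized = (0.7065, -0.4595, 0.0870, -0.5312)

ω' = (0.3813, -1.2062, 0.0687)
q' = (0.7065, -0.4595, 0.0870, -0.5312)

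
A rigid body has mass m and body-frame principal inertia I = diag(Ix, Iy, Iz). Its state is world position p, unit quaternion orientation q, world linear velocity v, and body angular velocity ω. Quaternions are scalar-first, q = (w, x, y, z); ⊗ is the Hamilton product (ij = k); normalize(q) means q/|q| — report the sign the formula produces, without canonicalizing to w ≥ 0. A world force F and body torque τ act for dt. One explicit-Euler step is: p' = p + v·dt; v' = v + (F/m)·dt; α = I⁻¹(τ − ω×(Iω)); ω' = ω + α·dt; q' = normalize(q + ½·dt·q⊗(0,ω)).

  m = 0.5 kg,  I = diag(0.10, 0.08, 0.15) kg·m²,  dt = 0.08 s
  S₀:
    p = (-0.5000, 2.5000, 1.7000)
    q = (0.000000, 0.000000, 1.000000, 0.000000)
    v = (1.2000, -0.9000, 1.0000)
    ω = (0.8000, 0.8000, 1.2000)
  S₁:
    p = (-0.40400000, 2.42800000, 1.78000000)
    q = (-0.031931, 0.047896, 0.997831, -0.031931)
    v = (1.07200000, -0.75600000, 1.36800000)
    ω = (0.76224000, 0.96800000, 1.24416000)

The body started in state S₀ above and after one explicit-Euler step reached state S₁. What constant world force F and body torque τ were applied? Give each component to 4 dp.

Δω = ω₁−ω₀ = (-0.03776000, 0.16800000, 0.04416000)
applied torque τ = (0.0200, 0.1200, 0.0700)
v₁ − v₀ = (-0.12800000, 0.14400000, 0.36800000)
applied force F = (-0.8000, 0.9000, 2.3000)

F = (-0.8000, 0.9000, 2.3000)
τ = (0.0200, 0.1200, 0.0700)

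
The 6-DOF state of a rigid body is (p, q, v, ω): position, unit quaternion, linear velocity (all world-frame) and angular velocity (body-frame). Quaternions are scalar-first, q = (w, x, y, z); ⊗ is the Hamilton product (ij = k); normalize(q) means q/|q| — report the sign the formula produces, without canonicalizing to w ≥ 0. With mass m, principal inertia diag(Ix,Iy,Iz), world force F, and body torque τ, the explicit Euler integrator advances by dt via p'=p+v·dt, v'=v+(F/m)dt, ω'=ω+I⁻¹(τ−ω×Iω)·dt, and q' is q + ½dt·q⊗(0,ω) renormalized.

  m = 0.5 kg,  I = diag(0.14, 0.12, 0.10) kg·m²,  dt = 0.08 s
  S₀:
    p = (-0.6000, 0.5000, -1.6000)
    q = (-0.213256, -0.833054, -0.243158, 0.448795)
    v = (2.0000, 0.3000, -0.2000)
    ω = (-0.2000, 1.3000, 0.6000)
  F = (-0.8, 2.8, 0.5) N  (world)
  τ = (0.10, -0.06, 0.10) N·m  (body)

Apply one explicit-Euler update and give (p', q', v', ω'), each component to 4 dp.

p' = p + v·dt = (-0.4400, 0.5240, -1.6160)
v + (F/m)dt = (1.8720, 0.7480, -0.1200)
precession coupling ω×(Iω) = (-0.0156, -0.0048, 0.0052)
(τ − ω×Iω)/I = (0.8257, -0.4600, 0.9480)
new body rate ω' = (-0.1339, 1.2632, 0.6758)
Hamilton product q⊗(0,ω) = (-0.1197824, -0.6866771, 0.1328406, -1.2595554)
q + ½dt·q⊗(0,ω), renormalized = (-0.2177, -0.8591, -0.2374, 0.3977)

p' = (-0.4400, 0.5240, -1.6160)
q' = (-0.2177, -0.8591, -0.2374, 0.3977)
v' = (1.8720, 0.7480, -0.1200)
ω' = (-0.1339, 1.2632, 0.6758)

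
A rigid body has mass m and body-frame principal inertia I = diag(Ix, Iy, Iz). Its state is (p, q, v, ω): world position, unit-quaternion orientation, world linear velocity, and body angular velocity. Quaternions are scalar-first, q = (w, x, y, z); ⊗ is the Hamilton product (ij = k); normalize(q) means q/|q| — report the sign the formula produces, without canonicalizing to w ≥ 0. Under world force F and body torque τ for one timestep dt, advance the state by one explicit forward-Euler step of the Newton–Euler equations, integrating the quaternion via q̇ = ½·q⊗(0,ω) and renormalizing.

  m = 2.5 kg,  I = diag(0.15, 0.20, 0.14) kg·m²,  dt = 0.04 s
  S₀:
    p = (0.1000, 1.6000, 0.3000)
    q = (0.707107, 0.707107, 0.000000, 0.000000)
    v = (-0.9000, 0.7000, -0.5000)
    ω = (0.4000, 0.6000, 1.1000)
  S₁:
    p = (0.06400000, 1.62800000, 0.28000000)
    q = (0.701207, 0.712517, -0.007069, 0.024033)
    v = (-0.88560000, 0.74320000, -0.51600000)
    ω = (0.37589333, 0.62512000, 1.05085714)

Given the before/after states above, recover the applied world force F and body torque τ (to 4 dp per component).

velocity change Δv = (0.01440000, 0.04320000, -0.01600000)
m·(v₁−v₀)/dt = (0.9000, 2.7000, -1.0000)
rate change Δω = (-0.02410667, 0.02512000, -0.04914286)
gyro term ω₀×Iω₀ = (-0.0396, 0.0044, 0.0120)
τ = I·(Δω/dt) + ω₀×(Iω₀) = (-0.1300, 0.1300, -0.1600)

F = (0.9000, 2.7000, -1.0000)
τ = (-0.1300, 0.1300, -0.1600)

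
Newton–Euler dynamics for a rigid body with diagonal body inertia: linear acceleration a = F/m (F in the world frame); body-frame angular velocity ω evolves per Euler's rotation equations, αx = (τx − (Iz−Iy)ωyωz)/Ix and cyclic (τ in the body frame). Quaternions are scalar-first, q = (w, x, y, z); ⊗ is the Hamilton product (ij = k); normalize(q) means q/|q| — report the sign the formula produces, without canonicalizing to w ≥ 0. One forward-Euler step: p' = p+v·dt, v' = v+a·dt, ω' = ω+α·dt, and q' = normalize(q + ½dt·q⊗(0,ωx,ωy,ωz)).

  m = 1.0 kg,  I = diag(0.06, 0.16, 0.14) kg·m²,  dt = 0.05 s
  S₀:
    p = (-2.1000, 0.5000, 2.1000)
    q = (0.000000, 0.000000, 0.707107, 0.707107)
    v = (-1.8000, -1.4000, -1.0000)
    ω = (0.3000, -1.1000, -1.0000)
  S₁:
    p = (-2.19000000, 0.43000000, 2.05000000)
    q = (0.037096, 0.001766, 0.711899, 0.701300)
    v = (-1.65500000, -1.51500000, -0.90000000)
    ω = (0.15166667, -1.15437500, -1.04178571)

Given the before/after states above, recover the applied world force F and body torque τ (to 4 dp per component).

F = (2.9000, -2.3000, 2.0000)
τ = (-0.2000, -0.1500, -0.1500)

rate change Δω = (-0.14833333, -0.05437500, -0.04178571)
gyro term ω₀×Iω₀ = (-0.0220, 0.0240, -0.0330)
applied torque τ = (-0.2000, -0.1500, -0.1500)
velocity change Δv = (0.14500000, -0.11500000, 0.10000000)
F = m·Δv/dt = (2.9000, -2.3000, 2.0000)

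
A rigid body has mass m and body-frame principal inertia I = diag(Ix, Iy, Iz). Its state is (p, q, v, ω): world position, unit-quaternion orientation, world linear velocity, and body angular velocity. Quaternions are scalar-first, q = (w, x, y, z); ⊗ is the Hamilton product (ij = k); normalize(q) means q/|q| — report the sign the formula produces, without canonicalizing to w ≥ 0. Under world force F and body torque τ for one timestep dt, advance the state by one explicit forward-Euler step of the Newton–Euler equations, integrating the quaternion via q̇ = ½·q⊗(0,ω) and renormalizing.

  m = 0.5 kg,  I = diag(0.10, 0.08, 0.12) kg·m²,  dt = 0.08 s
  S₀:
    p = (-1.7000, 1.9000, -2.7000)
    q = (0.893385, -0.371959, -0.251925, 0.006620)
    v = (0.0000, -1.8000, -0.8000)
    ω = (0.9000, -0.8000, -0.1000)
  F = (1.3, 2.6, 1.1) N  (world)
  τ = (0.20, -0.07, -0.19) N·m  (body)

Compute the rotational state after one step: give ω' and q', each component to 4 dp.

ω×(Iω) gyroscopic = (0.0032, 0.0018, 0.0144)
(τ − ω×Iω)/I = (1.9680, -0.8975, -1.7033)
ω' = ω + α·dt = (1.0574, -0.8718, -0.2363)
q⊗(0,ω) = (0.1338851, 0.8345350, -0.7459459, 0.4349612)
updated quaternion q' = (0.8977, -0.3382, -0.2814, 0.0240)

ω' = (1.0574, -0.8718, -0.2363)
q' = (0.8977, -0.3382, -0.2814, 0.0240)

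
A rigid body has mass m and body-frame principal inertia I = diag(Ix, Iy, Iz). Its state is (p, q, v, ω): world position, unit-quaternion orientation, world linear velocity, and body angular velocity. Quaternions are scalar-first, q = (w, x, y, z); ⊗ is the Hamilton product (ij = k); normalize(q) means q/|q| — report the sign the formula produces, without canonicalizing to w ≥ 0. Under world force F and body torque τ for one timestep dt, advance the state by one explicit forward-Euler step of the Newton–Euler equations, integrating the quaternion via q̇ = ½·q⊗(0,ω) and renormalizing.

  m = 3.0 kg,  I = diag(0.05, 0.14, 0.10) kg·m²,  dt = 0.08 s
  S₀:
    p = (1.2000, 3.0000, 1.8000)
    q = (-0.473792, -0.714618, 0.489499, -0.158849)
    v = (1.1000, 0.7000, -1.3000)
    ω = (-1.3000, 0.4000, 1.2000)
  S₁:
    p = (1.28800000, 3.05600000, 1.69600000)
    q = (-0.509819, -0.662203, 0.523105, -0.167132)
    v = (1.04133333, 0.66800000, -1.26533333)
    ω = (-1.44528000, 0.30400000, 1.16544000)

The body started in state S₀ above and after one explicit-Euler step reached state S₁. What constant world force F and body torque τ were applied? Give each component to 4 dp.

Δω = ω₁−ω₀ = (-0.14528000, -0.09600000, -0.03456000)
gyro term ω₀×Iω₀ = (-0.0192, 0.0780, -0.0468)
applied torque τ = (-0.1100, -0.0900, -0.0900)
velocity change Δv = (-0.05866667, -0.03200000, 0.03466667)
applied force F = (-2.2000, -1.2000, 1.3000)

F = (-2.2000, -1.2000, 1.3000)
τ = (-0.1100, -0.0900, -0.0900)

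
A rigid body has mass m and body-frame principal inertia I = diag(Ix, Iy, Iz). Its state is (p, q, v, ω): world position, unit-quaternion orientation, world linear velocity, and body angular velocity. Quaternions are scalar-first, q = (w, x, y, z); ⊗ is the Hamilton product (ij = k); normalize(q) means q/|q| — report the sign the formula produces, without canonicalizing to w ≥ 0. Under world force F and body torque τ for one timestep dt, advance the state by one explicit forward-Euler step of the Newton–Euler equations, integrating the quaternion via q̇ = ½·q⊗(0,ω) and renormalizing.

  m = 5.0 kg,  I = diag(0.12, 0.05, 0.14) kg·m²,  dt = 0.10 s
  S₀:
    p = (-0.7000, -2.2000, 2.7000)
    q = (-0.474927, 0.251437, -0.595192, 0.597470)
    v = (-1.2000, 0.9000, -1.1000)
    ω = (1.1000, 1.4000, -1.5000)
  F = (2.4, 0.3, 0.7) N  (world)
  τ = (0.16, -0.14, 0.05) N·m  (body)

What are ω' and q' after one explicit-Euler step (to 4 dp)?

ω' = (1.3908, 1.0540, -1.3873)
q' = (-0.3996, 0.2266, -0.5729, 0.6788)

(τ − ω×Iω)/I = (2.9083, -3.4600, 1.1271)
ω + α·dt = (1.3908, 1.0540, -1.3873)
2q̇ = q⊗(0,ω) = (1.4528931, -0.4660897, 0.3694747, 1.7191135)
q' = normalize(q + ½dt·q⊗(0,ω)) = (-0.3996, 0.2266, -0.5729, 0.6788)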